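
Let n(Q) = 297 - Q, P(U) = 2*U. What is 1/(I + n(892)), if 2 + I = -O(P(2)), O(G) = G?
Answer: -1/601 ≈ -0.0016639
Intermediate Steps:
I = -6 (I = -2 - 2*2 = -2 - 1*4 = -2 - 4 = -6)
1/(I + n(892)) = 1/(-6 + (297 - 1*892)) = 1/(-6 + (297 - 892)) = 1/(-6 - 595) = 1/(-601) = -1/601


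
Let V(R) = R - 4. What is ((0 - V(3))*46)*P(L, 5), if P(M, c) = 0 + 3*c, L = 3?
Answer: 690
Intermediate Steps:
V(R) = -4 + R
P(M, c) = 3*c
((0 - V(3))*46)*P(L, 5) = ((0 - (-4 + 3))*46)*(3*5) = ((0 - 1*(-1))*46)*15 = ((0 + 1)*46)*15 = (1*46)*15 = 46*15 = 690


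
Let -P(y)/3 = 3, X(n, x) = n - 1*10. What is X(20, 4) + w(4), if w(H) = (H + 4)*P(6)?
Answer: -62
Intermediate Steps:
X(n, x) = -10 + n (X(n, x) = n - 10 = -10 + n)
P(y) = -9 (P(y) = -3*3 = -9)
w(H) = -36 - 9*H (w(H) = (H + 4)*(-9) = (4 + H)*(-9) = -36 - 9*H)
X(20, 4) + w(4) = (-10 + 20) + (-36 - 9*4) = 10 + (-36 - 36) = 10 - 72 = -62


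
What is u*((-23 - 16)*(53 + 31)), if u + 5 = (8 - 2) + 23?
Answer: -78624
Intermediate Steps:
u = 24 (u = -5 + ((8 - 2) + 23) = -5 + (6 + 23) = -5 + 29 = 24)
u*((-23 - 16)*(53 + 31)) = 24*((-23 - 16)*(53 + 31)) = 24*(-39*84) = 24*(-3276) = -78624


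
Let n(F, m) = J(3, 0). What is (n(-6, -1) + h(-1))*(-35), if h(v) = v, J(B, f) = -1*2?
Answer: 105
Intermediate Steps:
J(B, f) = -2
n(F, m) = -2
(n(-6, -1) + h(-1))*(-35) = (-2 - 1)*(-35) = -3*(-35) = 105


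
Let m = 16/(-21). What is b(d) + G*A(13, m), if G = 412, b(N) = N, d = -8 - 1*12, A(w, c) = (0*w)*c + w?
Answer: 5336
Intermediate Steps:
m = -16/21 (m = 16*(-1/21) = -16/21 ≈ -0.76190)
A(w, c) = w (A(w, c) = 0*c + w = 0 + w = w)
d = -20 (d = -8 - 12 = -20)
b(d) + G*A(13, m) = -20 + 412*13 = -20 + 5356 = 5336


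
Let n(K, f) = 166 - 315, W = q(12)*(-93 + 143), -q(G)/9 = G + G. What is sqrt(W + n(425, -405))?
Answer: I*sqrt(10949) ≈ 104.64*I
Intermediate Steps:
q(G) = -18*G (q(G) = -9*(G + G) = -18*G)
W = -10800 (W = (-18*12)*(-93 + 143) = -216*50 = -10800)
n(K, f) = -149
sqrt(W + n(425, -405)) = sqrt(-10800 - 149) = sqrt(-10949) = I*sqrt(10949)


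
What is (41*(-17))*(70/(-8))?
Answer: 24395/4 ≈ 6098.8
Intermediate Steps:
(41*(-17))*(70/(-8)) = -48790*(-1)/8 = -697*(-35/4) = 24395/4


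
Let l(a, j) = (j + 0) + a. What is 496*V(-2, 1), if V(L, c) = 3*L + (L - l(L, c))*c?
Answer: -3472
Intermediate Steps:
l(a, j) = a + j (l(a, j) = j + a = a + j)
V(L, c) = -c² + 3*L (V(L, c) = 3*L + (L - (L + c))*c = 3*L + (L + (-L - c))*c = 3*L + (-c)*c = 3*L - c² = -c² + 3*L)
496*V(-2, 1) = 496*(-1*1² + 3*(-2)) = 496*(-1*1 - 6) = 496*(-1 - 6) = 496*(-7) = -3472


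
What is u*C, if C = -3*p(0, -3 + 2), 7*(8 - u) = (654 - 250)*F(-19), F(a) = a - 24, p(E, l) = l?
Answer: 52284/7 ≈ 7469.1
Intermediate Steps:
F(a) = -24 + a
u = 17428/7 (u = 8 - (654 - 250)*(-24 - 19)/7 = 8 - 404*(-43)/7 = 8 - ⅐*(-17372) = 8 + 17372/7 = 17428/7 ≈ 2489.7)
C = 3 (C = -3*(-3 + 2) = -3*(-1) = 3)
u*C = (17428/7)*3 = 52284/7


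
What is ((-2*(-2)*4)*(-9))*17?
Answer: -2448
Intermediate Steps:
((-2*(-2)*4)*(-9))*17 = ((4*4)*(-9))*17 = (16*(-9))*17 = -144*17 = -2448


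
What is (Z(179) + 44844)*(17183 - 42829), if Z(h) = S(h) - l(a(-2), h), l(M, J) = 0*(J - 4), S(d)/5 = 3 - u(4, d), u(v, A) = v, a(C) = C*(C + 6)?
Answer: -1149940994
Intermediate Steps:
a(C) = C*(6 + C)
S(d) = -5 (S(d) = 5*(3 - 1*4) = 5*(3 - 4) = 5*(-1) = -5)
l(M, J) = 0 (l(M, J) = 0*(-4 + J) = 0)
Z(h) = -5 (Z(h) = -5 - 1*0 = -5 + 0 = -5)
(Z(179) + 44844)*(17183 - 42829) = (-5 + 44844)*(17183 - 42829) = 44839*(-25646) = -1149940994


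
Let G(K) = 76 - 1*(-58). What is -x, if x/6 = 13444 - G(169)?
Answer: -79860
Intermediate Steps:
G(K) = 134 (G(K) = 76 + 58 = 134)
x = 79860 (x = 6*(13444 - 1*134) = 6*(13444 - 134) = 6*13310 = 79860)
-x = -1*79860 = -79860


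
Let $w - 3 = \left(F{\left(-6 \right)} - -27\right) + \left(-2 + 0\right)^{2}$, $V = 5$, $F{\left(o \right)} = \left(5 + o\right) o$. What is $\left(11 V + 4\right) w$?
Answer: $2360$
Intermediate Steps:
$F{\left(o \right)} = o \left(5 + o\right)$
$w = 40$ ($w = 3 - \left(-27 - \left(-2 + 0\right)^{2} + 6 \left(5 - 6\right)\right) = 3 + \left(\left(\left(-6\right) \left(-1\right) + 27\right) + \left(-2\right)^{2}\right) = 3 + \left(\left(6 + 27\right) + 4\right) = 3 + \left(33 + 4\right) = 3 + 37 = 40$)
$\left(11 V + 4\right) w = \left(11 \cdot 5 + 4\right) 40 = \left(55 + 4\right) 40 = 59 \cdot 40 = 2360$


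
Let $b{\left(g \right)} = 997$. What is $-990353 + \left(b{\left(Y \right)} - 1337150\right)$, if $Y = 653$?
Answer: $-2326506$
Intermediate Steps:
$-990353 + \left(b{\left(Y \right)} - 1337150\right) = -990353 + \left(997 - 1337150\right) = -990353 - 1336153 = -2326506$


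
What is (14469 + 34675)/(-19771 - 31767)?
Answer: -24572/25769 ≈ -0.95355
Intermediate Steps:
(14469 + 34675)/(-19771 - 31767) = 49144/(-51538) = 49144*(-1/51538) = -24572/25769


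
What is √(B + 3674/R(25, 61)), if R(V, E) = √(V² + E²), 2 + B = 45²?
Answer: √(9552462367 + 3991801*√4346)/2173 ≈ 45.593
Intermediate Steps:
B = 2023 (B = -2 + 45² = -2 + 2025 = 2023)
R(V, E) = √(E² + V²)
√(B + 3674/R(25, 61)) = √(2023 + 3674/(√(61² + 25²))) = √(2023 + 3674/(√(3721 + 625))) = √(2023 + 3674/(√4346)) = √(2023 + 3674*(√4346/4346)) = √(2023 + 1837*√4346/2173)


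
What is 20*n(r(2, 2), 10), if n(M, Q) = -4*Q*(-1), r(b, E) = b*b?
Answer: 800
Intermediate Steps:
r(b, E) = b**2
n(M, Q) = 4*Q
20*n(r(2, 2), 10) = 20*(4*10) = 20*40 = 800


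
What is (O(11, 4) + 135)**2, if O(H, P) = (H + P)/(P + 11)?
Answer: 18496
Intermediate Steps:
O(H, P) = (H + P)/(11 + P)
(O(11, 4) + 135)**2 = ((11 + 4)/(11 + 4) + 135)**2 = (15/15 + 135)**2 = ((1/15)*15 + 135)**2 = (1 + 135)**2 = 136**2 = 18496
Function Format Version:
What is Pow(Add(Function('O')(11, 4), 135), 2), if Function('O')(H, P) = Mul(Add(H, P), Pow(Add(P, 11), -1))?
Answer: 18496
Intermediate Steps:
Function('O')(H, P) = Mul(Pow(Add(11, P), -1), Add(H, P)) (Function('O')(H, P) = Mul(Add(H, P), Pow(Add(11, P), -1)) = Mul(Pow(Add(11, P), -1), Add(H, P)))
Pow(Add(Function('O')(11, 4), 135), 2) = Pow(Add(Mul(Pow(Add(11, 4), -1), Add(11, 4)), 135), 2) = Pow(Add(Mul(Pow(15, -1), 15), 135), 2) = Pow(Add(Mul(Rational(1, 15), 15), 135), 2) = Pow(Add(1, 135), 2) = Pow(136, 2) = 18496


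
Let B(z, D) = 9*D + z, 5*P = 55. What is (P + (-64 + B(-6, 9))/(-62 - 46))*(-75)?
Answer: -29425/36 ≈ -817.36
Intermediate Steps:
P = 11 (P = (1/5)*55 = 11)
B(z, D) = z + 9*D
(P + (-64 + B(-6, 9))/(-62 - 46))*(-75) = (11 + (-64 + (-6 + 9*9))/(-62 - 46))*(-75) = (11 + (-64 + (-6 + 81))/(-108))*(-75) = (11 + (-64 + 75)*(-1/108))*(-75) = (11 + 11*(-1/108))*(-75) = (11 - 11/108)*(-75) = (1177/108)*(-75) = -29425/36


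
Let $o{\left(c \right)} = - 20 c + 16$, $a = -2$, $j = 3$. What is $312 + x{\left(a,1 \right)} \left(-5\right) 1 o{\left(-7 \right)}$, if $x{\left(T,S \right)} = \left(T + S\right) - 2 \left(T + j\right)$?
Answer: $2652$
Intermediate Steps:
$x{\left(T,S \right)} = -6 + S - T$ ($x{\left(T,S \right)} = \left(T + S\right) - 2 \left(T + 3\right) = \left(S + T\right) - 2 \left(3 + T\right) = \left(S + T\right) - \left(6 + 2 T\right) = -6 + S - T$)
$o{\left(c \right)} = 16 - 20 c$
$312 + x{\left(a,1 \right)} \left(-5\right) 1 o{\left(-7 \right)} = 312 + \left(-6 + 1 - -2\right) \left(-5\right) 1 \left(16 - -140\right) = 312 + \left(-6 + 1 + 2\right) \left(-5\right) 1 \left(16 + 140\right) = 312 + \left(-3\right) \left(-5\right) 1 \cdot 156 = 312 + 15 \cdot 1 \cdot 156 = 312 + 15 \cdot 156 = 312 + 2340 = 2652$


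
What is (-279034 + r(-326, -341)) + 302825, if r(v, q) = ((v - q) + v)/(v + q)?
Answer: 15868908/667 ≈ 23791.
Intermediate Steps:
r(v, q) = (-q + 2*v)/(q + v)
(-279034 + r(-326, -341)) + 302825 = (-279034 + (-1*(-341) + 2*(-326))/(-341 - 326)) + 302825 = (-279034 + (341 - 652)/(-667)) + 302825 = (-279034 - 1/667*(-311)) + 302825 = (-279034 + 311/667) + 302825 = -186115367/667 + 302825 = 15868908/667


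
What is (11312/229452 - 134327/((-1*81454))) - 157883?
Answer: -737691824805553/4672445802 ≈ -1.5788e+5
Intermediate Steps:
(11312/229452 - 134327/((-1*81454))) - 157883 = (11312*(1/229452) - 134327/(-81454)) - 157883 = (2828/57363 - 134327*(-1/81454)) - 157883 = (2828/57363 + 134327/81454) - 157883 = 7935751613/4672445802 - 157883 = -737691824805553/4672445802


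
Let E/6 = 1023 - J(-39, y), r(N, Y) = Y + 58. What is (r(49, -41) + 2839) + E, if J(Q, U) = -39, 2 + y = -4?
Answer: 9228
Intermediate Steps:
y = -6 (y = -2 - 4 = -6)
r(N, Y) = 58 + Y
E = 6372 (E = 6*(1023 - 1*(-39)) = 6*(1023 + 39) = 6*1062 = 6372)
(r(49, -41) + 2839) + E = ((58 - 41) + 2839) + 6372 = (17 + 2839) + 6372 = 2856 + 6372 = 9228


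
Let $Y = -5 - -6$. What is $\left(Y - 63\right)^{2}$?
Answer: $3844$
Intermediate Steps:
$Y = 1$ ($Y = -5 + 6 = 1$)
$\left(Y - 63\right)^{2} = \left(1 - 63\right)^{2} = \left(-62\right)^{2} = 3844$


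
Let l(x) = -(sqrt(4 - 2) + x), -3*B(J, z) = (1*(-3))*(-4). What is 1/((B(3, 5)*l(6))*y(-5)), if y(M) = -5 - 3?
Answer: -3/544 + sqrt(2)/1088 ≈ -0.0042149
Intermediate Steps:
B(J, z) = -4 (B(J, z) = -1*(-3)*(-4)/3 = -(-1)*(-4) = -1/3*12 = -4)
y(M) = -8
l(x) = -x - sqrt(2) (l(x) = -(sqrt(2) + x) = -(x + sqrt(2)) = -x - sqrt(2))
1/((B(3, 5)*l(6))*y(-5)) = 1/(-4*(-1*6 - sqrt(2))*(-8)) = 1/(-4*(-6 - sqrt(2))*(-8)) = 1/((24 + 4*sqrt(2))*(-8)) = 1/(-192 - 32*sqrt(2))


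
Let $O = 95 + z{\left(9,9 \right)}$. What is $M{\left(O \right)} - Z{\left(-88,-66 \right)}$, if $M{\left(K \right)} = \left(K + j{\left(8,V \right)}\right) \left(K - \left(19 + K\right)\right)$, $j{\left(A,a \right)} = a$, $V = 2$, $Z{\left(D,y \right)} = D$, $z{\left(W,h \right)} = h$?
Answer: $-1926$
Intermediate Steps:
$O = 104$ ($O = 95 + 9 = 104$)
$M{\left(K \right)} = -38 - 19 K$ ($M{\left(K \right)} = \left(K + 2\right) \left(K - \left(19 + K\right)\right) = \left(2 + K\right) \left(-19\right) = -38 - 19 K$)
$M{\left(O \right)} - Z{\left(-88,-66 \right)} = \left(-38 - 1976\right) - -88 = \left(-38 - 1976\right) + 88 = -2014 + 88 = -1926$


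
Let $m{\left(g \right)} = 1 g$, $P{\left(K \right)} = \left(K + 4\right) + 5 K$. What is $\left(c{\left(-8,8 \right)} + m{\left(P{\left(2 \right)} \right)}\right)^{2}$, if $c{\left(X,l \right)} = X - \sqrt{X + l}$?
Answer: $64$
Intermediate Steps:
$P{\left(K \right)} = 4 + 6 K$ ($P{\left(K \right)} = \left(4 + K\right) + 5 K = 4 + 6 K$)
$m{\left(g \right)} = g$
$\left(c{\left(-8,8 \right)} + m{\left(P{\left(2 \right)} \right)}\right)^{2} = \left(\left(-8 - \sqrt{-8 + 8}\right) + \left(4 + 6 \cdot 2\right)\right)^{2} = \left(\left(-8 - \sqrt{0}\right) + \left(4 + 12\right)\right)^{2} = \left(\left(-8 - 0\right) + 16\right)^{2} = \left(\left(-8 + 0\right) + 16\right)^{2} = \left(-8 + 16\right)^{2} = 8^{2} = 64$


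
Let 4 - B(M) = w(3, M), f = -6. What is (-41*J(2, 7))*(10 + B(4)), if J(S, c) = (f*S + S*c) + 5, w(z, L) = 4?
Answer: -2870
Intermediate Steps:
J(S, c) = 5 - 6*S + S*c (J(S, c) = (-6*S + S*c) + 5 = 5 - 6*S + S*c)
B(M) = 0 (B(M) = 4 - 1*4 = 4 - 4 = 0)
(-41*J(2, 7))*(10 + B(4)) = (-41*(5 - 6*2 + 2*7))*(10 + 0) = -41*(5 - 12 + 14)*10 = -41*7*10 = -287*10 = -2870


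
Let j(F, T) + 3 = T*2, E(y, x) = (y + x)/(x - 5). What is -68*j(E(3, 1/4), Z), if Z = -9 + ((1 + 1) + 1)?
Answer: 1020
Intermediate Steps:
Z = -6 (Z = -9 + (2 + 1) = -9 + 3 = -6)
E(y, x) = (x + y)/(-5 + x)
j(F, T) = -3 + 2*T (j(F, T) = -3 + T*2 = -3 + 2*T)
-68*j(E(3, 1/4), Z) = -68*(-3 + 2*(-6)) = -68*(-3 - 12) = -68*(-15) = 1020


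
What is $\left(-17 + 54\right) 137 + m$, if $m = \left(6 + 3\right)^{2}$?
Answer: $5150$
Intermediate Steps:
$m = 81$ ($m = 9^{2} = 81$)
$\left(-17 + 54\right) 137 + m = \left(-17 + 54\right) 137 + 81 = 37 \cdot 137 + 81 = 5069 + 81 = 5150$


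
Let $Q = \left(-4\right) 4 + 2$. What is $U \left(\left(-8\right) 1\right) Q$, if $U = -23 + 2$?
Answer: $-2352$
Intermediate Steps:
$Q = -14$ ($Q = -16 + 2 = -14$)
$U = -21$
$U \left(\left(-8\right) 1\right) Q = - 21 \left(\left(-8\right) 1\right) \left(-14\right) = \left(-21\right) \left(-8\right) \left(-14\right) = 168 \left(-14\right) = -2352$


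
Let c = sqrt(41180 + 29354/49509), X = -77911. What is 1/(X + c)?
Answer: -3857295699/300523726394815 - 3*sqrt(11215493666974)/300523726394815 ≈ -1.2869e-5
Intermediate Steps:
c = sqrt(11215493666974)/16503 (c = sqrt(41180 + 29354*(1/49509)) = sqrt(41180 + 29354/49509) = sqrt(2038809974/49509) = sqrt(11215493666974)/16503 ≈ 202.93)
1/(X + c) = 1/(-77911 + sqrt(11215493666974)/16503)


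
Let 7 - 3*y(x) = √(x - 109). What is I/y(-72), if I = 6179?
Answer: 129759/230 + 18537*I*√181/230 ≈ 564.17 + 1084.3*I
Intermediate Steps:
y(x) = 7/3 - √(-109 + x)/3 (y(x) = 7/3 - √(x - 109)/3 = 7/3 - √(-109 + x)/3)
I/y(-72) = 6179/(7/3 - √(-109 - 72)/3) = 6179/(7/3 - I*√181/3)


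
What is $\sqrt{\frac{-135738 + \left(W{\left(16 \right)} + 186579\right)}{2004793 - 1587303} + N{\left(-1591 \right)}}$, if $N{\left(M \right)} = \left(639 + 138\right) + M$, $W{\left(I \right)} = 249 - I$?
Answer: $\frac{i \sqrt{35464291949285}}{208745} \approx 28.529 i$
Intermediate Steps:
$N{\left(M \right)} = 777 + M$
$\sqrt{\frac{-135738 + \left(W{\left(16 \right)} + 186579\right)}{2004793 - 1587303} + N{\left(-1591 \right)}} = \sqrt{\frac{-135738 + \left(\left(249 - 16\right) + 186579\right)}{2004793 - 1587303} + \left(777 - 1591\right)} = \sqrt{\frac{-135738 + \left(\left(249 - 16\right) + 186579\right)}{417490} - 814} = \sqrt{\left(-135738 + \left(233 + 186579\right)\right) \frac{1}{417490} - 814} = \sqrt{\left(-135738 + 186812\right) \frac{1}{417490} - 814} = \sqrt{51074 \cdot \frac{1}{417490} - 814} = \sqrt{\frac{25537}{208745} - 814} = \sqrt{- \frac{169892893}{208745}} = \frac{i \sqrt{35464291949285}}{208745}$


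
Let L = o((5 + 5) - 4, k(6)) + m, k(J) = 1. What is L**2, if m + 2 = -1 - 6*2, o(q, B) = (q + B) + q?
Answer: 4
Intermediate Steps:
o(q, B) = B + 2*q (o(q, B) = (B + q) + q = B + 2*q)
m = -15 (m = -2 + (-1 - 6*2) = -2 + (-1 - 12) = -2 - 13 = -15)
L = -2 (L = (1 + 2*((5 + 5) - 4)) - 15 = (1 + 2*(10 - 4)) - 15 = (1 + 2*6) - 15 = (1 + 12) - 15 = 13 - 15 = -2)
L**2 = (-2)**2 = 4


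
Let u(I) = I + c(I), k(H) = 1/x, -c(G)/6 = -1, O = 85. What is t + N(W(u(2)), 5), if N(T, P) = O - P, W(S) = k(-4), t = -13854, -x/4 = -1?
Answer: -13774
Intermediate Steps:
x = 4 (x = -4*(-1) = 4)
c(G) = 6 (c(G) = -6*(-1) = 6)
k(H) = ¼ (k(H) = 1/4 = ¼)
u(I) = 6 + I (u(I) = I + 6 = 6 + I)
W(S) = ¼
N(T, P) = 85 - P
t + N(W(u(2)), 5) = -13854 + (85 - 1*5) = -13854 + (85 - 5) = -13854 + 80 = -13774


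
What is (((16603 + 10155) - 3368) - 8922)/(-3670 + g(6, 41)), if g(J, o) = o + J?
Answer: -14468/3623 ≈ -3.9934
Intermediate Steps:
g(J, o) = J + o
(((16603 + 10155) - 3368) - 8922)/(-3670 + g(6, 41)) = (((16603 + 10155) - 3368) - 8922)/(-3670 + (6 + 41)) = ((26758 - 3368) - 8922)/(-3670 + 47) = (23390 - 8922)/(-3623) = 14468*(-1/3623) = -14468/3623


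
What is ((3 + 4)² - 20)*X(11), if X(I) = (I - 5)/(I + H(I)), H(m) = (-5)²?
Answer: 29/6 ≈ 4.8333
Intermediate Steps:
H(m) = 25
X(I) = (-5 + I)/(25 + I) (X(I) = (I - 5)/(I + 25) = (-5 + I)/(25 + I))
((3 + 4)² - 20)*X(11) = ((3 + 4)² - 20)*((-5 + 11)/(25 + 11)) = (7² - 20)*(6/36) = (49 - 20)*((1/36)*6) = 29*(⅙) = 29/6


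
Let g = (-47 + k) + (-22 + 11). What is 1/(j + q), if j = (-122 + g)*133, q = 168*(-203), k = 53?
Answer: -1/50995 ≈ -1.9610e-5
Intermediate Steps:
g = -5 (g = (-47 + 53) + (-22 + 11) = 6 - 11 = -5)
q = -34104
j = -16891 (j = (-122 - 5)*133 = -127*133 = -16891)
1/(j + q) = 1/(-16891 - 34104) = 1/(-50995) = -1/50995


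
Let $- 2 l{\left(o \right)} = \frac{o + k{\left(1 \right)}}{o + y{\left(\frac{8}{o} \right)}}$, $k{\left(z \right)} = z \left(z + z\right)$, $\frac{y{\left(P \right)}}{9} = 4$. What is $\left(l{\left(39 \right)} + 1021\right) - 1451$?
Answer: $- \frac{64541}{150} \approx -430.27$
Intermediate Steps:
$y{\left(P \right)} = 36$ ($y{\left(P \right)} = 9 \cdot 4 = 36$)
$k{\left(z \right)} = 2 z^{2}$ ($k{\left(z \right)} = z 2 z = 2 z^{2}$)
$l{\left(o \right)} = - \frac{2 + o}{2 \left(36 + o\right)}$ ($l{\left(o \right)} = - \frac{\left(o + 2 \cdot 1^{2}\right) \frac{1}{o + 36}}{2} = - \frac{\left(o + 2 \cdot 1\right) \frac{1}{36 + o}}{2} = - \frac{\left(o + 2\right) \frac{1}{36 + o}}{2} = - \frac{\left(2 + o\right) \frac{1}{36 + o}}{2} = - \frac{\frac{1}{36 + o} \left(2 + o\right)}{2} = - \frac{2 + o}{2 \left(36 + o\right)}$)
$\left(l{\left(39 \right)} + 1021\right) - 1451 = \left(\frac{-2 - 39}{2 \left(36 + 39\right)} + 1021\right) - 1451 = \left(\frac{-2 - 39}{2 \cdot 75} + 1021\right) - 1451 = \left(\frac{1}{2} \cdot \frac{1}{75} \left(-41\right) + 1021\right) - 1451 = \left(- \frac{41}{150} + 1021\right) - 1451 = \frac{153109}{150} - 1451 = - \frac{64541}{150}$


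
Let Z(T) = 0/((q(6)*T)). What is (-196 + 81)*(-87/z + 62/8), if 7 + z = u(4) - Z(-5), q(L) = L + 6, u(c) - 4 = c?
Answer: 36455/4 ≈ 9113.8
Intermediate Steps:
u(c) = 4 + c
q(L) = 6 + L
Z(T) = 0 (Z(T) = 0/(((6 + 6)*T)) = 0/((12*T)) = 0*(1/(12*T)) = 0)
z = 1 (z = -7 + ((4 + 4) - 1*0) = -7 + (8 + 0) = -7 + 8 = 1)
(-196 + 81)*(-87/z + 62/8) = (-196 + 81)*(-87/1 + 62/8) = -115*(-87*1 + 62*(⅛)) = -115*(-87 + 31/4) = -115*(-317/4) = 36455/4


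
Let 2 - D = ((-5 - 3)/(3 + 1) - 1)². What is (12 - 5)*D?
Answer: -49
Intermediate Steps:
D = -7 (D = 2 - ((-5 - 3)/(3 + 1) - 1)² = 2 - (-8/4 - 1)² = 2 - (-8*¼ - 1)² = 2 - (-2 - 1)² = 2 - 1*(-3)² = 2 - 1*9 = 2 - 9 = -7)
(12 - 5)*D = (12 - 5)*(-7) = 7*(-7) = -49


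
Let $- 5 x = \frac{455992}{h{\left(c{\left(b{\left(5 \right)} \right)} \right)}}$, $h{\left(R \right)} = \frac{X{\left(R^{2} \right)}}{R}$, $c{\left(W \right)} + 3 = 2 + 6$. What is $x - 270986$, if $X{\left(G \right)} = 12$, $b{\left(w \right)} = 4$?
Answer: $- \frac{926956}{3} \approx -3.0899 \cdot 10^{5}$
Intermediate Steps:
$c{\left(W \right)} = 5$ ($c{\left(W \right)} = -3 + \left(2 + 6\right) = -3 + 8 = 5$)
$h{\left(R \right)} = \frac{12}{R}$
$x = - \frac{113998}{3}$ ($x = - \frac{455992 \frac{1}{12 \cdot \frac{1}{5}}}{5} = - \frac{455992 \frac{1}{\frac{12}{5}}}{5} = - \frac{455992 \cdot \frac{5}{12}}{5} = \left(- \frac{1}{5}\right) \frac{569990}{3} = - \frac{113998}{3} \approx -37999.0$)
$x - 270986 = - \frac{113998}{3} - 270986 = - \frac{926956}{3}$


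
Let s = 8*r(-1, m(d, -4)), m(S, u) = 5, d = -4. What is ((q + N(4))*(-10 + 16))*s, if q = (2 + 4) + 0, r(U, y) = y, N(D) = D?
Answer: 2400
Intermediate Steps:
q = 6 (q = 6 + 0 = 6)
s = 40 (s = 8*5 = 40)
((q + N(4))*(-10 + 16))*s = ((6 + 4)*(-10 + 16))*40 = (10*6)*40 = 60*40 = 2400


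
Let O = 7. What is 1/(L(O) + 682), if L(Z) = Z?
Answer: 1/689 ≈ 0.0014514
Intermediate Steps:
1/(L(O) + 682) = 1/(7 + 682) = 1/689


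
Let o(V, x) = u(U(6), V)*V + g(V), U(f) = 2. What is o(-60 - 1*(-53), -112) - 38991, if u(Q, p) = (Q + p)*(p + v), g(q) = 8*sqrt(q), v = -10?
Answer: -39586 + 8*I*sqrt(7) ≈ -39586.0 + 21.166*I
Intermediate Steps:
u(Q, p) = (-10 + p)*(Q + p) (u(Q, p) = (Q + p)*(p - 10) = (Q + p)*(-10 + p) = (-10 + p)*(Q + p))
o(V, x) = 8*sqrt(V) + V*(-20 + V**2 - 8*V) (o(V, x) = (V**2 - 10*2 - 10*V + 2*V)*V + 8*sqrt(V) = (V**2 - 20 - 10*V + 2*V)*V + 8*sqrt(V) = (-20 + V**2 - 8*V)*V + 8*sqrt(V) = V*(-20 + V**2 - 8*V) + 8*sqrt(V) = 8*sqrt(V) + V*(-20 + V**2 - 8*V))
o(-60 - 1*(-53), -112) - 38991 = (8*sqrt(-60 - 1*(-53)) + (-60 - 1*(-53))*(-20 + (-60 - 1*(-53))**2 - 8*(-60 - 1*(-53)))) - 38991 = (8*sqrt(-60 + 53) + (-60 + 53)*(-20 + (-60 + 53)**2 - 8*(-60 + 53))) - 38991 = (8*sqrt(-7) - 7*(-20 + (-7)**2 - 8*(-7))) - 38991 = (8*(I*sqrt(7)) - 7*(-20 + 49 + 56)) - 38991 = (8*I*sqrt(7) - 7*85) - 38991 = (8*I*sqrt(7) - 595) - 38991 = (-595 + 8*I*sqrt(7)) - 38991 = -39586 + 8*I*sqrt(7)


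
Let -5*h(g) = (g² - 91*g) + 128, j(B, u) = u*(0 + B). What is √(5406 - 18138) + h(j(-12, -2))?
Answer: 296 + 2*I*√3183 ≈ 296.0 + 112.84*I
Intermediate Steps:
j(B, u) = B*u (j(B, u) = u*B = B*u)
h(g) = -128/5 - g²/5 + 91*g/5 (h(g) = -((g² - 91*g) + 128)/5 = -(128 + g² - 91*g)/5 = -128/5 - g²/5 + 91*g/5)
√(5406 - 18138) + h(j(-12, -2)) = √(5406 - 18138) + (-128/5 - (-12*(-2))²/5 + 91*(-12*(-2))/5) = √(-12732) + (-128/5 - ⅕*24² + (91/5)*24) = 2*I*√3183 + (-128/5 - ⅕*576 + 2184/5) = 2*I*√3183 + (-128/5 - 576/5 + 2184/5) = 2*I*√3183 + 296 = 296 + 2*I*√3183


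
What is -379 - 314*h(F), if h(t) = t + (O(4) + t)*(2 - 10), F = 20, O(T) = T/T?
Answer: 46093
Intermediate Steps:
O(T) = 1
h(t) = -8 - 7*t (h(t) = t + (1 + t)*(2 - 10) = t + (1 + t)*(-8) = t + (-8 - 8*t) = -8 - 7*t)
-379 - 314*h(F) = -379 - 314*(-8 - 7*20) = -379 - 314*(-8 - 140) = -379 - 314*(-148) = -379 + 46472 = 46093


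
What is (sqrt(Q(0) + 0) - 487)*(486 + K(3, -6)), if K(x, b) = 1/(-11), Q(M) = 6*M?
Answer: -2603015/11 ≈ -2.3664e+5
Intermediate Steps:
K(x, b) = -1/11
(sqrt(Q(0) + 0) - 487)*(486 + K(3, -6)) = (sqrt(6*0 + 0) - 487)*(486 - 1/11) = (sqrt(0 + 0) - 487)*(5345/11) = (sqrt(0) - 487)*(5345/11) = (0 - 487)*(5345/11) = -487*5345/11 = -2603015/11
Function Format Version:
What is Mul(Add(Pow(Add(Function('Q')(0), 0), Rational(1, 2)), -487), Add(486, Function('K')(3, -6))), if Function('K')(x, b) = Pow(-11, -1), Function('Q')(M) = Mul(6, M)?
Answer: Rational(-2603015, 11) ≈ -2.3664e+5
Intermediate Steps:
Function('K')(x, b) = Rational(-1, 11)
Mul(Add(Pow(Add(Function('Q')(0), 0), Rational(1, 2)), -487), Add(486, Function('K')(3, -6))) = Mul(Add(Pow(Add(Mul(6, 0), 0), Rational(1, 2)), -487), Add(486, Rational(-1, 11))) = Mul(Add(Pow(Add(0, 0), Rational(1, 2)), -487), Rational(5345, 11)) = Mul(Add(Pow(0, Rational(1, 2)), -487), Rational(5345, 11)) = Mul(Add(0, -487), Rational(5345, 11)) = Mul(-487, Rational(5345, 11)) = Rational(-2603015, 11)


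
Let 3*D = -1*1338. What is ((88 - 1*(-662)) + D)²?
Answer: 92416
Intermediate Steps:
D = -446 (D = (-1*1338)/3 = (⅓)*(-1338) = -446)
((88 - 1*(-662)) + D)² = ((88 - 1*(-662)) - 446)² = ((88 + 662) - 446)² = (750 - 446)² = 304² = 92416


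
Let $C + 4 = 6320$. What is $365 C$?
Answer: $2305340$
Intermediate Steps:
$C = 6316$ ($C = -4 + 6320 = 6316$)
$365 C = 365 \cdot 6316 = 2305340$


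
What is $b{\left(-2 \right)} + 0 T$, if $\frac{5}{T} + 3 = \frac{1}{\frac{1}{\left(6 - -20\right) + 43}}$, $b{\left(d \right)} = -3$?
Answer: $-3$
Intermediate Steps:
$T = \frac{5}{66}$ ($T = \frac{5}{-3 + \frac{1}{\frac{1}{\left(6 - -20\right) + 43}}} = \frac{5}{-3 + \frac{1}{\frac{1}{\left(6 + 20\right) + 43}}} = \frac{5}{-3 + \frac{1}{\frac{1}{26 + 43}}} = \frac{5}{-3 + \frac{1}{\frac{1}{69}}} = \frac{5}{-3 + 69} = \frac{5}{66} \approx 0.075758$)
$b{\left(-2 \right)} + 0 T = -3 + 0 \cdot \frac{5}{66} = -3 + 0 = -3$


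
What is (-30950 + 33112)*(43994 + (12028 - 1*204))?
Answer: 120678516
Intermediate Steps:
(-30950 + 33112)*(43994 + (12028 - 1*204)) = 2162*(43994 + (12028 - 204)) = 2162*(43994 + 11824) = 2162*55818 = 120678516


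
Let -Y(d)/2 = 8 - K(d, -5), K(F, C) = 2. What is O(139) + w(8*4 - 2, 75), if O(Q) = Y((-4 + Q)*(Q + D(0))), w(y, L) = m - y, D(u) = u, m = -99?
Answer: -141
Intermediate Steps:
w(y, L) = -99 - y
Y(d) = -12 (Y(d) = -2*(8 - 1*2) = -2*(8 - 2) = -2*6 = -12)
O(Q) = -12
O(139) + w(8*4 - 2, 75) = -12 + (-99 - (8*4 - 2)) = -12 + (-99 - (32 - 2)) = -12 + (-99 - 1*30) = -12 + (-99 - 30) = -12 - 129 = -141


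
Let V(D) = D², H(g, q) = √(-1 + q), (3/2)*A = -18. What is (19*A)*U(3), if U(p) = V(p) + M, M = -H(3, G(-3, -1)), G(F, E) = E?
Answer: -2052 + 228*I*√2 ≈ -2052.0 + 322.44*I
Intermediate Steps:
A = -12 (A = (⅔)*(-18) = -12)
M = -I*√2 (M = -√(-1 - 1) = -√(-2) = -I*√2 ≈ -1.4142*I)
U(p) = p² - I*√2
(19*A)*U(3) = (19*(-12))*(3² - I*√2) = -228*(9 - I*√2) = -2052 + 228*I*√2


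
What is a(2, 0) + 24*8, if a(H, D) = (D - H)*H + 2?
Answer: 190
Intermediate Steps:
a(H, D) = 2 + H*(D - H) (a(H, D) = H*(D - H) + 2 = 2 + H*(D - H))
a(2, 0) + 24*8 = (2 - 1*2² + 0*2) + 24*8 = (2 - 1*4 + 0) + 192 = (2 - 4 + 0) + 192 = -2 + 192 = 190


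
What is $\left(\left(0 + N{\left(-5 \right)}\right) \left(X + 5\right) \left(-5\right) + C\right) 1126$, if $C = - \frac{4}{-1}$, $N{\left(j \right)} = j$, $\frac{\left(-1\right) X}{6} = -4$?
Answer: $820854$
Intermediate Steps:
$X = 24$ ($X = \left(-6\right) \left(-4\right) = 24$)
$C = 4$ ($C = \left(-4\right) \left(-1\right) = 4$)
$\left(\left(0 + N{\left(-5 \right)}\right) \left(X + 5\right) \left(-5\right) + C\right) 1126 = \left(\left(0 - 5\right) \left(24 + 5\right) \left(-5\right) + 4\right) 1126 = \left(\left(-5\right) 29 \left(-5\right) + 4\right) 1126 = \left(\left(-145\right) \left(-5\right) + 4\right) 1126 = \left(725 + 4\right) 1126 = 729 \cdot 1126 = 820854$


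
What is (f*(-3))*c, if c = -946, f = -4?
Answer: -11352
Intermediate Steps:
(f*(-3))*c = -4*(-3)*(-946) = 12*(-946) = -11352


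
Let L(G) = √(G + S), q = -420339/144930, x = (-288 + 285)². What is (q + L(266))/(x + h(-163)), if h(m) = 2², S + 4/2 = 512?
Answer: -140113/628030 + 2*√194/13 ≈ 1.9197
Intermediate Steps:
S = 510 (S = -2 + 512 = 510)
x = 9 (x = (-3)² = 9)
h(m) = 4
q = -140113/48310 (q = -420339*1/144930 = -140113/48310 ≈ -2.9003)
L(G) = √(510 + G) (L(G) = √(G + 510) = √(510 + G))
(q + L(266))/(x + h(-163)) = (-140113/48310 + √(510 + 266))/(9 + 4) = (-140113/48310 + √776)/13 = (-140113/48310 + 2*√194)*(1/13) = -140113/628030 + 2*√194/13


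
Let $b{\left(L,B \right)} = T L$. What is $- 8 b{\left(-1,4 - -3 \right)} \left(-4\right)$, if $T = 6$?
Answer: $-192$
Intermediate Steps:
$b{\left(L,B \right)} = 6 L$
$- 8 b{\left(-1,4 - -3 \right)} \left(-4\right) = - 8 \cdot 6 \left(-1\right) \left(-4\right) = \left(-8\right) \left(-6\right) \left(-4\right) = 48 \left(-4\right) = -192$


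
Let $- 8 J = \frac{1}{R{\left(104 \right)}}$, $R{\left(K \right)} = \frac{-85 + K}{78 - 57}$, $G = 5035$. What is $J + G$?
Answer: $\frac{765299}{152} \approx 5034.9$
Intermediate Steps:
$R{\left(K \right)} = - \frac{85}{21} + \frac{K}{21}$ ($R{\left(K \right)} = \frac{-85 + K}{21} = \left(-85 + K\right) \frac{1}{21} = - \frac{85}{21} + \frac{K}{21}$)
$J = - \frac{21}{152}$ ($J = - \frac{1}{8 \left(- \frac{85}{21} + \frac{1}{21} \cdot 104\right)} = - \frac{1}{8 \left(- \frac{85}{21} + \frac{104}{21}\right)} = - \frac{1}{8 \cdot \frac{19}{21}} = \left(- \frac{1}{8}\right) \frac{21}{19} = - \frac{21}{152} \approx -0.13816$)
$J + G = - \frac{21}{152} + 5035 = \frac{765299}{152}$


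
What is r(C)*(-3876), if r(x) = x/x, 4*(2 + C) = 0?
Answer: -3876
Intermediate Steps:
C = -2 (C = -2 + (¼)*0 = -2 + 0 = -2)
r(x) = 1
r(C)*(-3876) = 1*(-3876) = -3876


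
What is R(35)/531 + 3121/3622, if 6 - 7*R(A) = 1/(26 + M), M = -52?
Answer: 75547084/87509331 ≈ 0.86330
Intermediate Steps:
R(A) = 157/182 (R(A) = 6/7 - 1/(7*(26 - 52)) = 6/7 - 1/7/(-26) = 6/7 - 1/7*(-1/26) = 6/7 + 1/182 = 157/182)
R(35)/531 + 3121/3622 = (157/182)/531 + 3121/3622 = (157/182)*(1/531) + 3121*(1/3622) = 157/96642 + 3121/3622 = 75547084/87509331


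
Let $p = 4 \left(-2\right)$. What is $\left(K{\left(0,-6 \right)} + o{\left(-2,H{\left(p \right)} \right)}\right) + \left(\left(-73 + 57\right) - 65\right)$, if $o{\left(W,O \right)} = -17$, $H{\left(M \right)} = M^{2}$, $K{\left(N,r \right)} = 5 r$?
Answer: $-128$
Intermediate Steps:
$p = -8$
$\left(K{\left(0,-6 \right)} + o{\left(-2,H{\left(p \right)} \right)}\right) + \left(\left(-73 + 57\right) - 65\right) = \left(5 \left(-6\right) - 17\right) + \left(\left(-73 + 57\right) - 65\right) = \left(-30 - 17\right) - 81 = -47 - 81 = -128$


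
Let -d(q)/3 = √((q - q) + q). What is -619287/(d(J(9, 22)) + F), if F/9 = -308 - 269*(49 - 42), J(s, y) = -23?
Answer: 1356857817/43204352 - 206429*I*√23/43204352 ≈ 31.406 - 0.022914*I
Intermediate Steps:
d(q) = -3*√q (d(q) = -3*√((q - q) + q) = -3*√(0 + q) = -3*√q)
F = -19719 (F = 9*(-308 - 269*(49 - 42)) = 9*(-308 - 269*7) = 9*(-308 - 1883) = 9*(-2191) = -19719)
-619287/(d(J(9, 22)) + F) = -619287/(-3*I*√23 - 19719) = -619287/(-19719 - 3*I*√23)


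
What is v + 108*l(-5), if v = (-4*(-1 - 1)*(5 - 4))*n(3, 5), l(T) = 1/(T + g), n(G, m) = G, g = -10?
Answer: 84/5 ≈ 16.800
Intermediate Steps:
l(T) = 1/(-10 + T) (l(T) = 1/(T - 10) = 1/(-10 + T))
v = 24 (v = -4*(-1 - 1)*(5 - 4)*3 = -(-8)*3 = -4*(-2)*3 = 8*3 = 24)
v + 108*l(-5) = 24 + 108/(-10 - 5) = 24 + 108/(-15) = 24 + 108*(-1/15) = 24 - 36/5 = 84/5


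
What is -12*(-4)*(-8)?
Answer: -384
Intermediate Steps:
-12*(-4)*(-8) = 48*(-8) = -384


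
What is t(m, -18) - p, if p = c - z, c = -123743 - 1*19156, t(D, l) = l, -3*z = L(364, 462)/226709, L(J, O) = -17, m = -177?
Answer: 97177225904/680127 ≈ 1.4288e+5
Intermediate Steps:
z = 17/680127 (z = -(-17)/(3*226709) = -⅓*(-17/226709) = 17/680127 ≈ 2.4995e-5)
c = -142899 (c = -123743 - 19156 = -142899)
p = -97189468190/680127 (p = -142899 - 1*17/680127 = -142899 - 17/680127 = -97189468190/680127 ≈ -1.4290e+5)
t(m, -18) - p = -18 - 1*(-97189468190/680127) = -18 + 97189468190/680127 = 97177225904/680127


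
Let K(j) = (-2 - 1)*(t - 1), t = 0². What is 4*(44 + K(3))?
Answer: 188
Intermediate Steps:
t = 0
K(j) = 3 (K(j) = (-2 - 1)*(0 - 1) = -3*(-1) = 3)
4*(44 + K(3)) = 4*(44 + 3) = 4*47 = 188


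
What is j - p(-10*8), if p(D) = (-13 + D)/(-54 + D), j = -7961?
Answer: -1066867/134 ≈ -7961.7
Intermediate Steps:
p(D) = (-13 + D)/(-54 + D)
j - p(-10*8) = -7961 - (-13 - 10*8)/(-54 - 10*8) = -7961 - (-13 - 80)/(-54 - 80) = -7961 - (-93)/(-134) = -7961 - (-1)*(-93)/134 = -7961 - 1*93/134 = -7961 - 93/134 = -1066867/134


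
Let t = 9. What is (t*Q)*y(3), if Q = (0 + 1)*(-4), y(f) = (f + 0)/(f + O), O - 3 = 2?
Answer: -27/2 ≈ -13.500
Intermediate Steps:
O = 5 (O = 3 + 2 = 5)
y(f) = f/(5 + f) (y(f) = (f + 0)/(f + 5) = f/(5 + f))
Q = -4 (Q = 1*(-4) = -4)
(t*Q)*y(3) = (9*(-4))*(3/(5 + 3)) = -108/8 = -36*3/8 = -27/2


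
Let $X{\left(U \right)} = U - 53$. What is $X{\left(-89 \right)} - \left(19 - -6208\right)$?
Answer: $-6369$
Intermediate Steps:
$X{\left(U \right)} = -53 + U$ ($X{\left(U \right)} = U - 53 = -53 + U$)
$X{\left(-89 \right)} - \left(19 - -6208\right) = \left(-53 - 89\right) - \left(19 - -6208\right) = -142 - \left(19 + 6208\right) = -142 - 6227 = -6369$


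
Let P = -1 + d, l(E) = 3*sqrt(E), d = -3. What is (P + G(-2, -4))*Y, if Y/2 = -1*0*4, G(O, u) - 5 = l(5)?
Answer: 0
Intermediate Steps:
G(O, u) = 5 + 3*sqrt(5)
Y = 0 (Y = 2*(-1*0*4) = 2*(0*4) = 2*0 = 0)
P = -4 (P = -1 - 3 = -4)
(P + G(-2, -4))*Y = (-4 + (5 + 3*sqrt(5)))*0 = (1 + 3*sqrt(5))*0 = 0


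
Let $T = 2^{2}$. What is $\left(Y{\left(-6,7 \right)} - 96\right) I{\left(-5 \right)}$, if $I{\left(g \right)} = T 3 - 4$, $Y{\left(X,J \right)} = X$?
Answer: $-816$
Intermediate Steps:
$T = 4$
$I{\left(g \right)} = 8$ ($I{\left(g \right)} = 4 \cdot 3 - 4 = 12 - 4 = 8$)
$\left(Y{\left(-6,7 \right)} - 96\right) I{\left(-5 \right)} = \left(-6 - 96\right) 8 = \left(-102\right) 8 = -816$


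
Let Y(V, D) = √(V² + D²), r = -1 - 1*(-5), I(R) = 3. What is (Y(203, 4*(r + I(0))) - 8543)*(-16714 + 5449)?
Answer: 96236895 - 78855*√857 ≈ 9.3928e+7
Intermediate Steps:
r = 4 (r = -1 + 5 = 4)
Y(V, D) = √(D² + V²)
(Y(203, 4*(r + I(0))) - 8543)*(-16714 + 5449) = (√((4*(4 + 3))² + 203²) - 8543)*(-16714 + 5449) = (√((4*7)² + 41209) - 8543)*(-11265) = (√(28² + 41209) - 8543)*(-11265) = (√(784 + 41209) - 8543)*(-11265) = (√41993 - 8543)*(-11265) = (7*√857 - 8543)*(-11265) = (-8543 + 7*√857)*(-11265) = 96236895 - 78855*√857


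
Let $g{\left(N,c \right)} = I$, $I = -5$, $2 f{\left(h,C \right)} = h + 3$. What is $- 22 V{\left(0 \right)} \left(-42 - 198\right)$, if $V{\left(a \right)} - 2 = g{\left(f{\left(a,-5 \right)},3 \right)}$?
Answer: $-15840$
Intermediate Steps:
$f{\left(h,C \right)} = \frac{3}{2} + \frac{h}{2}$ ($f{\left(h,C \right)} = \frac{h + 3}{2} = \frac{3 + h}{2} = \frac{3}{2} + \frac{h}{2}$)
$g{\left(N,c \right)} = -5$
$V{\left(a \right)} = -3$ ($V{\left(a \right)} = 2 - 5 = -3$)
$- 22 V{\left(0 \right)} \left(-42 - 198\right) = \left(-22\right) \left(-3\right) \left(-42 - 198\right) = 66 \left(-42 - 198\right) = 66 \left(-240\right) = -15840$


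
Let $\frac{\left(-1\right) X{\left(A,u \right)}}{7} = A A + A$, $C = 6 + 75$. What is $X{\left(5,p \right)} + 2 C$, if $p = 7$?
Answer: $-48$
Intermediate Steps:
$C = 81$
$X{\left(A,u \right)} = - 7 A - 7 A^{2}$ ($X{\left(A,u \right)} = - 7 \left(A A + A\right) = - 7 \left(A^{2} + A\right) = - 7 \left(A + A^{2}\right) = - 7 A - 7 A^{2}$)
$X{\left(5,p \right)} + 2 C = \left(-7\right) 5 \left(1 + 5\right) + 2 \cdot 81 = \left(-7\right) 5 \cdot 6 + 162 = -210 + 162 = -48$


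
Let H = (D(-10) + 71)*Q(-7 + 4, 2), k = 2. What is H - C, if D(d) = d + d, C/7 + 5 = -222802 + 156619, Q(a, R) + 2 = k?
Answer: 463316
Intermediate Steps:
Q(a, R) = 0 (Q(a, R) = -2 + 2 = 0)
C = -463316 (C = -35 + 7*(-222802 + 156619) = -35 + 7*(-66183) = -35 - 463281 = -463316)
D(d) = 2*d
H = 0 (H = (2*(-10) + 71)*0 = (-20 + 71)*0 = 51*0 = 0)
H - C = 0 - 1*(-463316) = 0 + 463316 = 463316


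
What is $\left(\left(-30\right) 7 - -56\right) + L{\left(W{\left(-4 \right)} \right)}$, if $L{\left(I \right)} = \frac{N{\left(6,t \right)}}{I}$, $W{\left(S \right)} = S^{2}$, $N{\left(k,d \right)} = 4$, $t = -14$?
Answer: $- \frac{615}{4} \approx -153.75$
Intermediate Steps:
$L{\left(I \right)} = \frac{4}{I}$
$\left(\left(-30\right) 7 - -56\right) + L{\left(W{\left(-4 \right)} \right)} = \left(\left(-30\right) 7 - -56\right) + \frac{4}{\left(-4\right)^{2}} = \left(-210 + 56\right) + \frac{4}{16} = -154 + 4 \cdot \frac{1}{16} = -154 + \frac{1}{4} = - \frac{615}{4}$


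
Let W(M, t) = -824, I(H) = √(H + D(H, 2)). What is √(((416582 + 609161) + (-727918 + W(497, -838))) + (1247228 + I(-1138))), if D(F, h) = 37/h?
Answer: √(6176916 + 2*I*√4478)/2 ≈ 1242.7 + 0.013463*I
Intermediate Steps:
I(H) = √(37/2 + H) (I(H) = √(H + 37/2) = √(37/2 + H))
√(((416582 + 609161) + (-727918 + W(497, -838))) + (1247228 + I(-1138))) = √(((416582 + 609161) + (-727918 - 824)) + (1247228 + √(74 + 4*(-1138))/2)) = √((1025743 - 728742) + (1247228 + √(74 - 4552)/2)) = √(297001 + (1247228 + √(-4478)/2)) = √(297001 + (1247228 + (I*√4478)/2)) = √(297001 + (1247228 + I*√4478/2)) = √(1544229 + I*√4478/2)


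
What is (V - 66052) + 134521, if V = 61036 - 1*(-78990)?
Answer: 208495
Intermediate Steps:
V = 140026 (V = 61036 + 78990 = 140026)
(V - 66052) + 134521 = (140026 - 66052) + 134521 = 73974 + 134521 = 208495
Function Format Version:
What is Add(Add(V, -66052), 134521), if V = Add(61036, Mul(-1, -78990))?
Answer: 208495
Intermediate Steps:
V = 140026 (V = Add(61036, 78990) = 140026)
Add(Add(V, -66052), 134521) = Add(Add(140026, -66052), 134521) = Add(73974, 134521) = 208495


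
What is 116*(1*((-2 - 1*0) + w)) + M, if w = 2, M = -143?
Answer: -143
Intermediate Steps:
116*(1*((-2 - 1*0) + w)) + M = 116*(1*((-2 - 1*0) + 2)) - 143 = 116*(1*((-2 + 0) + 2)) - 143 = 116*(1*(-2 + 2)) - 143 = 116*(1*0) - 143 = 116*0 - 143 = 0 - 143 = -143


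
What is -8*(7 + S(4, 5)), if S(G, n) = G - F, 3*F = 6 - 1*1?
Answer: -224/3 ≈ -74.667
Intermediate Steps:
F = 5/3 (F = (6 - 1*1)/3 = (6 - 1)/3 = (⅓)*5 = 5/3 ≈ 1.6667)
S(G, n) = -5/3 + G (S(G, n) = G - 1*5/3 = G - 5/3 = -5/3 + G)
-8*(7 + S(4, 5)) = -8*(7 + (-5/3 + 4)) = -8*(7 + 7/3) = -8*28/3 = -224/3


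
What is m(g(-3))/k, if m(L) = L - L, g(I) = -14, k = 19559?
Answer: 0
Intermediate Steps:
m(L) = 0
m(g(-3))/k = 0/19559 = 0*(1/19559) = 0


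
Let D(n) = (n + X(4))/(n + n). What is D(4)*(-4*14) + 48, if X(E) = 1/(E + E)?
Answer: 153/8 ≈ 19.125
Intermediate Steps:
X(E) = 1/(2*E)
D(n) = (1/8 + n)/(2*n) (D(n) = (n + (1/2)/4)/(n + n) = (n + (1/2)*(1/4))/((2*n)) = (n + 1/8)*(1/(2*n)) = (1/8 + n)*(1/(2*n)) = (1/8 + n)/(2*n))
D(4)*(-4*14) + 48 = ((1/16)*(1 + 8*4)/4)*(-4*14) + 48 = ((1/16)*(1/4)*(1 + 32))*(-56) + 48 = ((1/16)*(1/4)*33)*(-56) + 48 = (33/64)*(-56) + 48 = -231/8 + 48 = 153/8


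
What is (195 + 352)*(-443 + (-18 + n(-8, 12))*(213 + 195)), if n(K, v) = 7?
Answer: -2697257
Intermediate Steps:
(195 + 352)*(-443 + (-18 + n(-8, 12))*(213 + 195)) = (195 + 352)*(-443 + (-18 + 7)*(213 + 195)) = 547*(-443 - 11*408) = 547*(-443 - 4488) = 547*(-4931) = -2697257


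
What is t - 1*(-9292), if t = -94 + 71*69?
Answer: 14097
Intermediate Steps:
t = 4805 (t = -94 + 4899 = 4805)
t - 1*(-9292) = 4805 - 1*(-9292) = 4805 + 9292 = 14097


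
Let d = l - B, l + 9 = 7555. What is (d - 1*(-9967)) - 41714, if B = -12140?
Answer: -12061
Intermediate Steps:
l = 7546 (l = -9 + 7555 = 7546)
d = 19686 (d = 7546 - 1*(-12140) = 7546 + 12140 = 19686)
(d - 1*(-9967)) - 41714 = (19686 - 1*(-9967)) - 41714 = (19686 + 9967) - 41714 = 29653 - 41714 = -12061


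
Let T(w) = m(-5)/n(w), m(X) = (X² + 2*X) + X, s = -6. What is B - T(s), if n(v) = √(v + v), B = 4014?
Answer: 4014 + 5*I*√3/3 ≈ 4014.0 + 2.8868*I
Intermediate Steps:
m(X) = X² + 3*X
n(v) = √2*√v (n(v) = √(2*v) = √2*√v)
T(w) = 5*√2/√w (T(w) = (-5*(3 - 5))/((√2*√w)) = (-5*(-2))*(√2/(2*√w)) = 10*(√2/(2*√w)) = 5*√2/√w)
B - T(s) = 4014 - 5*√2/√(-6) = 4014 - 5*√2*(-I*√6/6) = 4014 - (-5)*I*√3/3 = 4014 + 5*I*√3/3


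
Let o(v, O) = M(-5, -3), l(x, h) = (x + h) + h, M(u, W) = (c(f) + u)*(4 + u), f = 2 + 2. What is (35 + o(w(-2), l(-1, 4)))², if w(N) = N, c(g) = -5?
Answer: 2025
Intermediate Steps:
f = 4
M(u, W) = (-5 + u)*(4 + u)
l(x, h) = x + 2*h (l(x, h) = (h + x) + h = x + 2*h)
o(v, O) = 10 (o(v, O) = -20 + (-5)² - 1*(-5) = -20 + 25 + 5 = 10)
(35 + o(w(-2), l(-1, 4)))² = (35 + 10)² = 45² = 2025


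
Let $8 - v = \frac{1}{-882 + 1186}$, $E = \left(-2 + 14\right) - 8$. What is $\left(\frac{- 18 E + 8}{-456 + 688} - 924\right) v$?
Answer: $- \frac{16290131}{2204} \approx -7391.2$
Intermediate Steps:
$E = 4$ ($E = 12 - 8 = 4$)
$v = \frac{2431}{304}$ ($v = 8 - \frac{1}{-882 + 1186} = 8 - \frac{1}{304} = \frac{2431}{304} \approx 7.9967$)
$\left(\frac{- 18 E + 8}{-456 + 688} - 924\right) v = \left(\frac{\left(-18\right) 4 + 8}{-456 + 688} - 924\right) \frac{2431}{304} = \left(\frac{-72 + 8}{232} - 924\right) \frac{2431}{304} = \left(\left(-64\right) \frac{1}{232} - 924\right) \frac{2431}{304} = \left(- \frac{8}{29} - 924\right) \frac{2431}{304} = \left(- \frac{26804}{29}\right) \frac{2431}{304} = - \frac{16290131}{2204}$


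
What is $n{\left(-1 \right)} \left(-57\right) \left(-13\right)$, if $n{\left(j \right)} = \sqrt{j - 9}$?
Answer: $741 i \sqrt{10} \approx 2343.2 i$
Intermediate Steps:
$n{\left(j \right)} = \sqrt{-9 + j}$
$n{\left(-1 \right)} \left(-57\right) \left(-13\right) = \sqrt{-9 - 1} \left(-57\right) \left(-13\right) = \sqrt{-10} \left(-57\right) \left(-13\right) = i \sqrt{10} \left(-57\right) \left(-13\right) = - 57 i \sqrt{10} \left(-13\right) = 741 i \sqrt{10}$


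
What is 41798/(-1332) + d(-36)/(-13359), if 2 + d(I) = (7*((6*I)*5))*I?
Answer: -153482323/2965698 ≈ -51.753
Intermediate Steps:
d(I) = -2 + 210*I**2 (d(I) = -2 + (7*((6*I)*5))*I = -2 + (7*(30*I))*I = -2 + (210*I)*I = -2 + 210*I**2)
41798/(-1332) + d(-36)/(-13359) = 41798/(-1332) + (-2 + 210*(-36)**2)/(-13359) = 41798*(-1/1332) + (-2 + 210*1296)*(-1/13359) = -20899/666 + (-2 + 272160)*(-1/13359) = -20899/666 + 272158*(-1/13359) = -20899/666 - 272158/13359 = -153482323/2965698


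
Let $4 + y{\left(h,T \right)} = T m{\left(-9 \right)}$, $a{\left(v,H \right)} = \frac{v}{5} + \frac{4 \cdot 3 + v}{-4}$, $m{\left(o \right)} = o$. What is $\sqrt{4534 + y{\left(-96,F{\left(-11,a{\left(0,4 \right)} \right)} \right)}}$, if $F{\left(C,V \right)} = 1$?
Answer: $\sqrt{4521} \approx 67.238$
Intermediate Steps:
$a{\left(v,H \right)} = -3 - \frac{v}{20}$ ($a{\left(v,H \right)} = v \frac{1}{5} + \left(12 + v\right) \left(- \frac{1}{4}\right) = \frac{v}{5} - \left(3 + \frac{v}{4}\right) = -3 - \frac{v}{20}$)
$y{\left(h,T \right)} = -4 - 9 T$ ($y{\left(h,T \right)} = -4 + T \left(-9\right) = -4 - 9 T$)
$\sqrt{4534 + y{\left(-96,F{\left(-11,a{\left(0,4 \right)} \right)} \right)}} = \sqrt{4534 - 13} = \sqrt{4521}$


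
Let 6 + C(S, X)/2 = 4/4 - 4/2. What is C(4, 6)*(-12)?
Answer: 168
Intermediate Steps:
C(S, X) = -14 (C(S, X) = -12 + 2*(4/4 - 4/2) = -12 + 2*(4*(¼) - 4*½) = -12 + 2*(1 - 2) = -12 + 2*(-1) = -12 - 2 = -14)
C(4, 6)*(-12) = -14*(-12) = 168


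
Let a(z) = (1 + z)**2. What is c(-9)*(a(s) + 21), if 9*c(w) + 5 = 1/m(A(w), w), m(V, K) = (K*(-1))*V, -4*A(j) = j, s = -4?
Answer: -4010/243 ≈ -16.502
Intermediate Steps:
A(j) = -j/4
m(V, K) = -K*V (m(V, K) = (-K)*V = -K*V)
c(w) = -5/9 + 4/(9*w**2) (c(w) = -5/9 + 1/(9*((-w*(-w/4)))) = -5/9 + 1/(9*((w**2/4))) = -5/9 + (4/w**2)/9 = -5/9 + 4/(9*w**2))
c(-9)*(a(s) + 21) = (-5/9 + (4/9)/(-9)**2)*((1 - 4)**2 + 21) = (-5/9 + (4/9)*(1/81))*((-3)**2 + 21) = (-5/9 + 4/729)*(9 + 21) = -401/729*30 = -4010/243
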